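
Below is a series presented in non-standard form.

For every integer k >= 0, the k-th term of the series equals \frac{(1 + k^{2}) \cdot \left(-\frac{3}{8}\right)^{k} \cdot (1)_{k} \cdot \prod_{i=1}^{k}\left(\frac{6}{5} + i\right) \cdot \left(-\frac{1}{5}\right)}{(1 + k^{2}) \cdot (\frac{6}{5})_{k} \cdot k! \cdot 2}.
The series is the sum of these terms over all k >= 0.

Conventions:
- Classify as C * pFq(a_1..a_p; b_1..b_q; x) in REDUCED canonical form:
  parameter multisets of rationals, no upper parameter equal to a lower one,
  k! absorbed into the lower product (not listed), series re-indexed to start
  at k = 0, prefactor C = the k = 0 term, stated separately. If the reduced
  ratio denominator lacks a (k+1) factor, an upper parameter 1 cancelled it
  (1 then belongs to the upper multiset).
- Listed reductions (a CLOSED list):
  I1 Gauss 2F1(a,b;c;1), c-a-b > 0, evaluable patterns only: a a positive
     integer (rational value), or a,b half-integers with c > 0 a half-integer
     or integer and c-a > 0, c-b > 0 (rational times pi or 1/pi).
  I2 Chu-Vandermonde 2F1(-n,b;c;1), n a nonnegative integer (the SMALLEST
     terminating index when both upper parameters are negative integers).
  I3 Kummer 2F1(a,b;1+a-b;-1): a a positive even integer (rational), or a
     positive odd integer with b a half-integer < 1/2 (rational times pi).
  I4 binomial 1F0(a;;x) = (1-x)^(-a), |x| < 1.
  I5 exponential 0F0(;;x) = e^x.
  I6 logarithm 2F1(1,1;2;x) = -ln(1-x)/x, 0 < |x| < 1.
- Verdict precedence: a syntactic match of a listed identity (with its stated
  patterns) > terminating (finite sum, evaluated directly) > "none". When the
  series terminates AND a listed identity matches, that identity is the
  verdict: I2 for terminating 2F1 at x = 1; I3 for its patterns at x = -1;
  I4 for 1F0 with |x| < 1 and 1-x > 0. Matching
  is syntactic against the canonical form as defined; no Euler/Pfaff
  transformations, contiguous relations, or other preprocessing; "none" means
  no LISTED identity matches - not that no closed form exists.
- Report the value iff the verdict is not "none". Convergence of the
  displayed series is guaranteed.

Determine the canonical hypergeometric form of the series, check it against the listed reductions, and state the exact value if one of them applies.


The series (x = -\frac{3}{8}) is 2F1: upper {1, \frac{11}{5}}, lower {\frac{6}{5}}, prefactor -\frac{1}{10}. Verdict: none. Every listed pattern misses the 2F1 form at -\frac{3}{8}, upper {1, \frac{11}{5}}.

The tell: t_0 = -\frac{1}{10} here, and k^2 + 1 divides numerator and denominator alike; prefactor -1/10 after cancelling.
Term ratio: r(k) = -\frac{3}{8} * (k+1) (k+\frac{11}{5}) / [(k+\frac{6}{5}) (k+1)] - rational; roots negated = parameters, x = -\frac{3}{8}, C = -\frac{1}{10}.


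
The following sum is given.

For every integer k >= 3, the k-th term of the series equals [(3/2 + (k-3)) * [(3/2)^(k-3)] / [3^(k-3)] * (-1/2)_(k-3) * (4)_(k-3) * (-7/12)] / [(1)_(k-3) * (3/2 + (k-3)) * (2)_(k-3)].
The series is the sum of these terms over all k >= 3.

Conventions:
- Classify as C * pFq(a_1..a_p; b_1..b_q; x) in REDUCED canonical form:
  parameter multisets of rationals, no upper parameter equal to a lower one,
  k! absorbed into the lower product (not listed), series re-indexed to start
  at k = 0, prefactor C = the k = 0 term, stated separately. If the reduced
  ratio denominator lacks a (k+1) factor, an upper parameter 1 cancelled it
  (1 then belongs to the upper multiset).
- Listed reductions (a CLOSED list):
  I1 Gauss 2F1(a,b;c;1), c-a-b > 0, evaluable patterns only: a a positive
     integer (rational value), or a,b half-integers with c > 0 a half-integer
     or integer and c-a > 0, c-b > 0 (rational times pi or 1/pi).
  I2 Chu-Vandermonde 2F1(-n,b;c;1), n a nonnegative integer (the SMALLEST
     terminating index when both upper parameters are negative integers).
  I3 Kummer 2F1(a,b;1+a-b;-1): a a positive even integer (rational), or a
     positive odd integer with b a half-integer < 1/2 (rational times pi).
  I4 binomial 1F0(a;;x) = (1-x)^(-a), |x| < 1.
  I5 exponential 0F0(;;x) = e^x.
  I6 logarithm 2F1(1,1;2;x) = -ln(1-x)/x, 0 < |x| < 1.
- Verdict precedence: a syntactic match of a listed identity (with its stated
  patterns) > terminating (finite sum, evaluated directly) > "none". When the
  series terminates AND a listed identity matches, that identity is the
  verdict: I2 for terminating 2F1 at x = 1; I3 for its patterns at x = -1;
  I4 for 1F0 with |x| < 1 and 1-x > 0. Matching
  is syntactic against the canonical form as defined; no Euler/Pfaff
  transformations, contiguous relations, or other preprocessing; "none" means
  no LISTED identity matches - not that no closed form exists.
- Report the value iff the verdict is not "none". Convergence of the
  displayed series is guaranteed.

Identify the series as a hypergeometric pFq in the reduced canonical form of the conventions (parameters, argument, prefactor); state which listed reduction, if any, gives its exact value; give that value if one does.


Reduced: x = 1/2, 2F1, upper = {-1/2, 4}, lower = {2}, C = -7/12. Verdict: none here - no I1-I6 shape fits x = 1/2 with lower {2}.

Key observation: from the first term -7/12: the factor k + 3/2 cancels (top and bottom), leaving C = -7/12, x = 1/2.
Term ratio: r(k) = (1/2) * (k-1/2) (k+4) / [(k+2) (k+1)] - rational in k, leading ratio (1/2); with t_0 = -7/12, classification follows.


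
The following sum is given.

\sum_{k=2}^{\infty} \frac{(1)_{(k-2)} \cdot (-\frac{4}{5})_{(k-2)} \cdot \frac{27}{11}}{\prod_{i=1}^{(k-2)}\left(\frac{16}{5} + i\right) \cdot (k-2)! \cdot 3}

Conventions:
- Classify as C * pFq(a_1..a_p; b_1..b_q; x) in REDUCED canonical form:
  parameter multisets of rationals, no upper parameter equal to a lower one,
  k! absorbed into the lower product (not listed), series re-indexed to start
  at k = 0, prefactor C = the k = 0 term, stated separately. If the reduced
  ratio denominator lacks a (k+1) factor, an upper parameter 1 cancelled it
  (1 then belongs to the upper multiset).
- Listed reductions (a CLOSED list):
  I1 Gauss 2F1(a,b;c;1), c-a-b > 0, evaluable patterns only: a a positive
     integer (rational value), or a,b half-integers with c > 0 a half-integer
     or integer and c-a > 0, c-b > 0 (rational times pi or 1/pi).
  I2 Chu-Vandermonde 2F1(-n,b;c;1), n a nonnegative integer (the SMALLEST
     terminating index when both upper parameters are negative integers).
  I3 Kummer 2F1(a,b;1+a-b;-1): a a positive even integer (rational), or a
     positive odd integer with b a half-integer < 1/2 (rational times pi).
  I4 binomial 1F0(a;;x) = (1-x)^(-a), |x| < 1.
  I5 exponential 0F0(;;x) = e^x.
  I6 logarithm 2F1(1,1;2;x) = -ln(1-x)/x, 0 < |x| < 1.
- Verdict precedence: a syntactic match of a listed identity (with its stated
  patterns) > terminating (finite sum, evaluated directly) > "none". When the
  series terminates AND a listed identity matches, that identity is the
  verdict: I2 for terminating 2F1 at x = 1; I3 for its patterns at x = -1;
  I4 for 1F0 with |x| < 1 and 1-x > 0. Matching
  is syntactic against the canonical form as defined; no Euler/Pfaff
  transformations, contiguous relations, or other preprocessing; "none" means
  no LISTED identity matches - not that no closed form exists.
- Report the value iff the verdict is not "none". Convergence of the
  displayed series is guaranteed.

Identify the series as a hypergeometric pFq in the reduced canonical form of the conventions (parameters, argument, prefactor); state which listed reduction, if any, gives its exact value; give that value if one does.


First insight: x = 1 and the constant factors (C = 9/11) combine into one prefactor.
Ratio: r(k) = 1 * (k-\frac{4}{5}) (k+1) / [(k+\frac{21}{5}) (k+1)] ; factor over Q: parameters, x = 1, and C = \frac{9}{11}.

This is \frac{9}{11} * 2F1(-\frac{4}{5}, 1; \frac{21}{5}; 1) in reduced canonical form. Verdict: Gauss's theorem (I1) matches (x = 1: the Gamma ratio telescopes since c-a-b = 4 > 0 and a = 1 in Z>0). Value: \frac{36}{55}.


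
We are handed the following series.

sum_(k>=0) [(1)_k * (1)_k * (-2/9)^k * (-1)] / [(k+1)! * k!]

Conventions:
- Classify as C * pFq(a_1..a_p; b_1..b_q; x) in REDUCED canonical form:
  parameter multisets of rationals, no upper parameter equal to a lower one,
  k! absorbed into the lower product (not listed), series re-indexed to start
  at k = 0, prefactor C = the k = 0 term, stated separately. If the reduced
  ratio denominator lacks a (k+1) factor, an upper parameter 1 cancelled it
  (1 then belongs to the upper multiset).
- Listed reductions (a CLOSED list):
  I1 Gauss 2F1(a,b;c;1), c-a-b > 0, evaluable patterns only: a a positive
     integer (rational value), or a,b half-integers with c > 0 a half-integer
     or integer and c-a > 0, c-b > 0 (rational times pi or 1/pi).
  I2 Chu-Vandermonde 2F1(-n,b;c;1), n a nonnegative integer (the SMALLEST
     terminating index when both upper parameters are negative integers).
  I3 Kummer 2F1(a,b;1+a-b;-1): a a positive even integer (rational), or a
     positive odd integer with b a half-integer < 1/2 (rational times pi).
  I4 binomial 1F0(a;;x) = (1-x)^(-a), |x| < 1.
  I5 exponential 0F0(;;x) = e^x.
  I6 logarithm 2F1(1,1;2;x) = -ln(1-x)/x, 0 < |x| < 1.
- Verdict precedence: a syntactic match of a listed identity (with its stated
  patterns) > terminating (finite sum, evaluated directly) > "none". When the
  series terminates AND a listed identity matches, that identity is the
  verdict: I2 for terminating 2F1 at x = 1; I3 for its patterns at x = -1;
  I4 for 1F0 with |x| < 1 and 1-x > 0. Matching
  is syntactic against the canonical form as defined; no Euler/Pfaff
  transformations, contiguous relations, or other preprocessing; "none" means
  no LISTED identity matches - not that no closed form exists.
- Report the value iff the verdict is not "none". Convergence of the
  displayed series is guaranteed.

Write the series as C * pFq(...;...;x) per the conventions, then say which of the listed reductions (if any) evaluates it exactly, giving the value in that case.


Canonical form: C = -1 times 2F1 with upper {1, 1}, lower {2}, x = -2/9. Verdict: the I6 logarithm reduction matches (the logarithm: parameters (1,1;2), x = -2/9). Value: (-9/2) * ln(11/9).

Key observation: t_0 being -1, the denominator's factorial ratio (C = -1) is a lower Pochhammer.
Adjacent-term ratio: r(k) = (-2/9) * (k+1) (k+1) / [(k+2) (k+1)] - poly over poly, x = (-2/9) from leading terms; C = -1 at k = 0.


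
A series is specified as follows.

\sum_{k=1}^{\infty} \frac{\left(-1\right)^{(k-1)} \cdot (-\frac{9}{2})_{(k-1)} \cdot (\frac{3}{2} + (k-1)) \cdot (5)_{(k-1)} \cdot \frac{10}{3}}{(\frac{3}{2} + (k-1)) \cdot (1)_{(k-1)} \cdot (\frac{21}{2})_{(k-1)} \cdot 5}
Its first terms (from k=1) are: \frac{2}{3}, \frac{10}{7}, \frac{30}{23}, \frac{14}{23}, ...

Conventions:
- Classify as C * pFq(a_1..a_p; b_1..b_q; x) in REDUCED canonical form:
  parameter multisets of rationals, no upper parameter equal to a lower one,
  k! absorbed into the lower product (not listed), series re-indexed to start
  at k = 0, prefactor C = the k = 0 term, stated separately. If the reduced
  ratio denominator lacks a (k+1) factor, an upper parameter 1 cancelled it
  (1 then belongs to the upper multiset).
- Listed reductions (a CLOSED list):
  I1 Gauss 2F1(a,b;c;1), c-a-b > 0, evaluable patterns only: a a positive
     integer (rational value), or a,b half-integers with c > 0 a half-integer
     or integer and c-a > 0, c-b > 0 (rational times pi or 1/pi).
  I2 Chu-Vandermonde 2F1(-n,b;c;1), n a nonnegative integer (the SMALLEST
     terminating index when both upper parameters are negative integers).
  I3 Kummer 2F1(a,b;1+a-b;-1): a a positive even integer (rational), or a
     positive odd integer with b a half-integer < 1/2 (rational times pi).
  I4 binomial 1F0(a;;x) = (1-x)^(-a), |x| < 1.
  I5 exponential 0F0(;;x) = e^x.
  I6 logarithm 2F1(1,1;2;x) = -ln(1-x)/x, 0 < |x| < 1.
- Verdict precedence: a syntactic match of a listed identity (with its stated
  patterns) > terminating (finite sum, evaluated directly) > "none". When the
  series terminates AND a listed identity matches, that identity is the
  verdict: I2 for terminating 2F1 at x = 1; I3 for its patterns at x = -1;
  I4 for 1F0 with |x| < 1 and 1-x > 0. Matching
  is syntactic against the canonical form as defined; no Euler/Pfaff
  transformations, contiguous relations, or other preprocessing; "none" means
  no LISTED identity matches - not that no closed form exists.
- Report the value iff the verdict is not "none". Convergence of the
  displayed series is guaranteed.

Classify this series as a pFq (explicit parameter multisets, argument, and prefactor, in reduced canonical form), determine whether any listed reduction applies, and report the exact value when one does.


Classification (C = \frac{2}{3}): 2F1 with upper {-\frac{9}{2}, 5}, lower {\frac{21}{2}}, argument x = -1. Verdict at x = -1: the Kummer evaluation I3 matches (x = -1; c = \frac{21}{2} equals 1+a-b for upper {-\frac{9}{2}, 5}: listed pattern). Hence: \frac{692835}{524288} \cdot \pi.

The tell: x = -1 and (1)_k (C = 2/3) is k! itself.
Ratio: r(k) = -1 * (k-\frac{9}{2}) (k+5) / [(k+\frac{21}{2}) (k+1)] - rational in k, leading ratio -1; with t_0 = \frac{2}{3}, classification follows.


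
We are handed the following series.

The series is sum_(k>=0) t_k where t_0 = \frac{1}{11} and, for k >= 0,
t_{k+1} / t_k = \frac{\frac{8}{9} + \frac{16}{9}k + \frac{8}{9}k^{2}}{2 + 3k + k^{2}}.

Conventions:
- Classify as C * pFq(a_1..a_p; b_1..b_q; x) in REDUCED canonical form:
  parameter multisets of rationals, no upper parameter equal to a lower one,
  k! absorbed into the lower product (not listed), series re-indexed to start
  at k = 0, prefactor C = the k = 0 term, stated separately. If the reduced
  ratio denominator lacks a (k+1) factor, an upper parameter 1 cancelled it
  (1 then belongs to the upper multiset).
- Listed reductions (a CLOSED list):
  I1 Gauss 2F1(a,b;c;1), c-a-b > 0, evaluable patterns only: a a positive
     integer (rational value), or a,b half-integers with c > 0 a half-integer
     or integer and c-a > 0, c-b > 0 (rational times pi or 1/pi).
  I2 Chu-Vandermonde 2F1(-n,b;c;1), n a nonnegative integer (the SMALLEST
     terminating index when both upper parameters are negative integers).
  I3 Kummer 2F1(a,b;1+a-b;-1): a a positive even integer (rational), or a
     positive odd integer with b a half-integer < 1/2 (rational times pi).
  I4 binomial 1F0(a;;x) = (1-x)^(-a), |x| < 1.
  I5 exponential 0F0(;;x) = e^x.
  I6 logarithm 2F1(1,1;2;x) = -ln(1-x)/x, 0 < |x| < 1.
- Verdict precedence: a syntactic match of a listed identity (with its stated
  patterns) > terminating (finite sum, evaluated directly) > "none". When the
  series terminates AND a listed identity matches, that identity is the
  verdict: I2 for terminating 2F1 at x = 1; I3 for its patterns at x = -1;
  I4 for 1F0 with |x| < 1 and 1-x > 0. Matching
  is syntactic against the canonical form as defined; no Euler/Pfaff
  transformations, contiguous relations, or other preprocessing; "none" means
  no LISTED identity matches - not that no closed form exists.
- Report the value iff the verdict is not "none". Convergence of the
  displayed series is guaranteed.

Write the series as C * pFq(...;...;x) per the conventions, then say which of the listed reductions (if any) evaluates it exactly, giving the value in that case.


x = \frac{8}{9} here; the reduced form reads 2F1, upper {1, 1}, lower {2}, C = \frac{1}{11}. Verdict (x = \frac{8}{9}): the I6 logarithm reduction applies (the logarithm: parameters (1,1;2), x = \frac{8}{9}). Hence: \left(-\frac{9}{88}\right) \cdot \ln\left(\frac{1}{9}\right).

Structural cue: t_0 being \frac{1}{11}, roots of the ratio polynomials (C = 1/11) are the negated parameters.
Adjacent-term ratio: r(k) = \frac{8}{9} * (k+1) (k+1) / [(k+2) (k+1)] - rational in k, leading ratio \frac{8}{9}; with t_0 = \frac{1}{11}, classification follows.


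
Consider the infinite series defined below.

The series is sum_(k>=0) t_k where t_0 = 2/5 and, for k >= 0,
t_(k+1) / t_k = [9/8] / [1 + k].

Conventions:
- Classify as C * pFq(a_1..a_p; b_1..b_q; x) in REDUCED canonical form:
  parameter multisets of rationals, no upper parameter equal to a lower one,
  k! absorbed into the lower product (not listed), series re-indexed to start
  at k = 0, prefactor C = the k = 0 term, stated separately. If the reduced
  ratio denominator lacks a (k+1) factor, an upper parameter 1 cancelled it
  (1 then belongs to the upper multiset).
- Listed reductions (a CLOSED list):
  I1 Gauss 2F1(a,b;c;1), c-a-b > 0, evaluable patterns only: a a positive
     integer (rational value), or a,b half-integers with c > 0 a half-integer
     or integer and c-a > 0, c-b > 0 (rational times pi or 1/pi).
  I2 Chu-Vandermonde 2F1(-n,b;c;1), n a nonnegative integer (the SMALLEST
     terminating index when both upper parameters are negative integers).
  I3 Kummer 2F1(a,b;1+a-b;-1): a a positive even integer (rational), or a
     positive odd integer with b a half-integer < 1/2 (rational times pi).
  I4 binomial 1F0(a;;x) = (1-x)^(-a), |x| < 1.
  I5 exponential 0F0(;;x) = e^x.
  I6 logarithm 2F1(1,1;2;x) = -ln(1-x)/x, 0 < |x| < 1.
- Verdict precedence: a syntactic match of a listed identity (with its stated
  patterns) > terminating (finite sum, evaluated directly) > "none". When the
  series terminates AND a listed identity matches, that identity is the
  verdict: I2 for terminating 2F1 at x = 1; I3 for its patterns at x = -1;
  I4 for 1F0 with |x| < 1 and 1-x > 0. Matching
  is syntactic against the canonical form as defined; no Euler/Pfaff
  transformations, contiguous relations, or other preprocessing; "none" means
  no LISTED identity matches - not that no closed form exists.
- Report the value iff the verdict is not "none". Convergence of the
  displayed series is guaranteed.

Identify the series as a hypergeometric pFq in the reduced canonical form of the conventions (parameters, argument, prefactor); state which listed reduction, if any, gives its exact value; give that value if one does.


First insight: from the first term 2/5: roots of the ratio polynomials (prefactor 2/5) are the negated parameters.
Consecutive-term ratio: r(k) = (9/8) * 1 / [(k+1)] - poly over poly, x = (9/8) from leading terms; C = 2/5 at k = 0.

At argument 9/8: a 0F0 with upper {-}, lower {-}, scaled by C = 2/5. Verdict: the I5 exponential reduction matches (the 0F0 exponential series at x = 9/8). Sum: (2/5) * e^(9/8).


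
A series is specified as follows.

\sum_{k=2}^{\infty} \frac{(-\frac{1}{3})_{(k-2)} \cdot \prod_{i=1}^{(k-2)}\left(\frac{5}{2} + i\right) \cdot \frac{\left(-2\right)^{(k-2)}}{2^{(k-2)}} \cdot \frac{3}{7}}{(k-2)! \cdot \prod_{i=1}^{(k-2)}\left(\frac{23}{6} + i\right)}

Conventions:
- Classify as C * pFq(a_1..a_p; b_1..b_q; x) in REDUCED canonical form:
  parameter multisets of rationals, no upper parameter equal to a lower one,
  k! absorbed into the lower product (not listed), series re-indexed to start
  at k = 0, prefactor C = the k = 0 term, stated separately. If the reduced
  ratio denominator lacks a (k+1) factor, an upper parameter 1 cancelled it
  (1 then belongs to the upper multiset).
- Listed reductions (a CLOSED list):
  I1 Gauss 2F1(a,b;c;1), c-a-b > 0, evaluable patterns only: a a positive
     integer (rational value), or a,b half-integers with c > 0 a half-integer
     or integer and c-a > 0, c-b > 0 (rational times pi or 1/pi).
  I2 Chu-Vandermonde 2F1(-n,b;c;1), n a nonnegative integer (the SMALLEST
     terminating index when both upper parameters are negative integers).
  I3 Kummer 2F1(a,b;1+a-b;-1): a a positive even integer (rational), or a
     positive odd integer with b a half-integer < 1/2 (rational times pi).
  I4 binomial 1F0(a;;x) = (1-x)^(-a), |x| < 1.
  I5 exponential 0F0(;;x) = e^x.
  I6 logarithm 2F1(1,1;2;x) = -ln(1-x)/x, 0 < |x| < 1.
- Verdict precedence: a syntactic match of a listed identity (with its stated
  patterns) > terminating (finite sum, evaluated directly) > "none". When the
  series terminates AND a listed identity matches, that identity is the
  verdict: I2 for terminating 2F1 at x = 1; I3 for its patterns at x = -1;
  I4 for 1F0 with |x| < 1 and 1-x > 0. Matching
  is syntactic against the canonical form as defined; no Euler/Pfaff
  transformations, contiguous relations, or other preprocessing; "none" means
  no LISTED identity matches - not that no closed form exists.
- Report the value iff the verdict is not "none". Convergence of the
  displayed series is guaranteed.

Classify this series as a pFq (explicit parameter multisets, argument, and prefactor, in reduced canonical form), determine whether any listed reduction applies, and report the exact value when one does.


First insight: t_0 being \frac{3}{7}, the lower running product (C = 3/7) is a rising factorial.
Adjacent-term ratio: r(k) = -1 * (k-\frac{1}{3}) (k+\frac{7}{2}) / [(k+\frac{29}{6}) (k+1)] - rational in k, leading ratio -1; with t_0 = \frac{3}{7}, classification follows.

At argument -1: a 2F1 with upper {-\frac{1}{3}, \frac{7}{2}}, lower {\frac{29}{6}}, scaled by C = \frac{3}{7}. Verdict: none. No listed pattern accepts 2F1(-\frac{1}{3}, \frac{7}{2}; \frac{29}{6}; -1).


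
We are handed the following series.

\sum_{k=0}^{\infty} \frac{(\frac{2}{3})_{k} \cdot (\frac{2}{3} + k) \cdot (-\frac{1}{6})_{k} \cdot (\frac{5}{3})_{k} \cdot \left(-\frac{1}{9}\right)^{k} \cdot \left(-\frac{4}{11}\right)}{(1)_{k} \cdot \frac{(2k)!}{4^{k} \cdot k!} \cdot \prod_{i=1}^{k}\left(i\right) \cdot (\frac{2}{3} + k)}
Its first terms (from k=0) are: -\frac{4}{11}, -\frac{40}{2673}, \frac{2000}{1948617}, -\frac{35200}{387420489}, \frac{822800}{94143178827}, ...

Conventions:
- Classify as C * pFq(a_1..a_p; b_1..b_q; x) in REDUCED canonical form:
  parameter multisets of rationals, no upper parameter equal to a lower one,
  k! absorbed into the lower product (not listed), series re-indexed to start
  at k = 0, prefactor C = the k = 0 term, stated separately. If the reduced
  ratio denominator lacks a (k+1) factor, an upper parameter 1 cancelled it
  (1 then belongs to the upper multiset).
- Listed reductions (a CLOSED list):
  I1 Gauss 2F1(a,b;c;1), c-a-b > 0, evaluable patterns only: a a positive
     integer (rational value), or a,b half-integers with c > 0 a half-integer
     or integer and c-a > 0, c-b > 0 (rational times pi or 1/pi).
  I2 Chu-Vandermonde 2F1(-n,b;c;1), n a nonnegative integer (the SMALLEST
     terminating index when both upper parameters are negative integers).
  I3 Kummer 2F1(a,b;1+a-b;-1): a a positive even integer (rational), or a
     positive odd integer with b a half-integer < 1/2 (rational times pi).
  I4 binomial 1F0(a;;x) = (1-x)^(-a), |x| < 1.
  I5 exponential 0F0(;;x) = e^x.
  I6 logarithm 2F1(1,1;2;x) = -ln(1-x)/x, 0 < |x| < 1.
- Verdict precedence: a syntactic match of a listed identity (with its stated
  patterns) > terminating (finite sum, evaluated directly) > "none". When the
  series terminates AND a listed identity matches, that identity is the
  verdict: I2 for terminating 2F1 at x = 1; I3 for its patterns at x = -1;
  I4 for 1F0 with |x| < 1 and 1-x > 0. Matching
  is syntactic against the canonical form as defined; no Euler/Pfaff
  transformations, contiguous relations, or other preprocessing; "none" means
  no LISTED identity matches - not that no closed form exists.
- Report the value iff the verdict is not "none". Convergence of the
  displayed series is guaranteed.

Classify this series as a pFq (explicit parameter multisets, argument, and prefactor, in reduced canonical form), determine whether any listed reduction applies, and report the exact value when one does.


At argument -\frac{1}{9}: a 3F2 with upper {-\frac{1}{6}, \frac{2}{3}, \frac{5}{3}}, lower {\frac{1}{2}, 1}, scaled by C = -\frac{4}{11}. Verdict: none (x = -\frac{1}{9}): each listed identity misses the multisets {-\frac{1}{6}, \frac{2}{3}, \frac{5}{3}} ; {\frac{1}{2}, 1}.

Key observation: t_0 = -\frac{4}{11} here, and the lower (2k)!/(4^k k!) block (prefactor -4/11) is (1/2)_k.
Ratio: r(k) = -\frac{1}{9} * (k-\frac{1}{6}) (k+\frac{2}{3}) (k+\frac{5}{3}) / [(k+\frac{1}{2}) (k+1) (k+1)] - rational in k. x = -\frac{1}{9}; t_0 = -\frac{4}{11}; negate the roots.


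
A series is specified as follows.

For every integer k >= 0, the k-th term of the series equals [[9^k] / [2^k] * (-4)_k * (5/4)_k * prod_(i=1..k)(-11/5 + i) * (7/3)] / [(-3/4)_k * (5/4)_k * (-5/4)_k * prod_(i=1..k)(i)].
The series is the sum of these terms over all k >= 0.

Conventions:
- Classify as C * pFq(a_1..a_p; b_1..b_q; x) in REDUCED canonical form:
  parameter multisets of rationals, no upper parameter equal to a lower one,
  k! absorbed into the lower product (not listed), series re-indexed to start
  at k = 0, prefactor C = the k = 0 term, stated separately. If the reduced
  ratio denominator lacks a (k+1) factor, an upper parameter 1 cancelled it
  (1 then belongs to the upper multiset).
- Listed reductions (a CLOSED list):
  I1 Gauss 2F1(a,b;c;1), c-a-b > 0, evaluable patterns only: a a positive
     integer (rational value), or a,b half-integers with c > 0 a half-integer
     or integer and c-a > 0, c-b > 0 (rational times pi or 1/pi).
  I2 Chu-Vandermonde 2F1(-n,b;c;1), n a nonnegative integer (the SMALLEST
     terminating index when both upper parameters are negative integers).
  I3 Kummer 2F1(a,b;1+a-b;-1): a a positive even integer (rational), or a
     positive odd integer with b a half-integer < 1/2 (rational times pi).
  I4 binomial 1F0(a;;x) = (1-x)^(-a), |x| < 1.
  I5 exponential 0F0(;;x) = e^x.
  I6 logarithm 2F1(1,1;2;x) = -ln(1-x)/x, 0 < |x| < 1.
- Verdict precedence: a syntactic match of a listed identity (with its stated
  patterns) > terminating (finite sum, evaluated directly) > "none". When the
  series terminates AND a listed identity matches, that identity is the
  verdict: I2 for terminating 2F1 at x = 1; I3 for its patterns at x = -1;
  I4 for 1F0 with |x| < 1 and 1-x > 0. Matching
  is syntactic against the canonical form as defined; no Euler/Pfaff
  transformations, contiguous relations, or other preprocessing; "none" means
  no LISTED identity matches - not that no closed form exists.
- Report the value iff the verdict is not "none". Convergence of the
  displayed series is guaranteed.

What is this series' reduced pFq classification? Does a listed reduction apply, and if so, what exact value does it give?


Structural cue: t_0 = 7/3 here, and the parameter 5/4 appears in both the upper and lower lists and cancels.
Consecutive-term ratio: r(k) = (9/2) * (k-4) (k-6/5) / [(k-5/4) (k-3/4) (k+1)] - poly over poly, x = (9/2) from leading terms; C = 7/3 at k = 0.

The series (x = 9/2) is 2F2: upper {-4, -6/5}, lower {-5/4, -3/4}, prefactor 7/3. Verdict: terminating - the sum ends at index 4 because -4 is a negative integer; exact evaluation follows. Sum: 15879679/46875.


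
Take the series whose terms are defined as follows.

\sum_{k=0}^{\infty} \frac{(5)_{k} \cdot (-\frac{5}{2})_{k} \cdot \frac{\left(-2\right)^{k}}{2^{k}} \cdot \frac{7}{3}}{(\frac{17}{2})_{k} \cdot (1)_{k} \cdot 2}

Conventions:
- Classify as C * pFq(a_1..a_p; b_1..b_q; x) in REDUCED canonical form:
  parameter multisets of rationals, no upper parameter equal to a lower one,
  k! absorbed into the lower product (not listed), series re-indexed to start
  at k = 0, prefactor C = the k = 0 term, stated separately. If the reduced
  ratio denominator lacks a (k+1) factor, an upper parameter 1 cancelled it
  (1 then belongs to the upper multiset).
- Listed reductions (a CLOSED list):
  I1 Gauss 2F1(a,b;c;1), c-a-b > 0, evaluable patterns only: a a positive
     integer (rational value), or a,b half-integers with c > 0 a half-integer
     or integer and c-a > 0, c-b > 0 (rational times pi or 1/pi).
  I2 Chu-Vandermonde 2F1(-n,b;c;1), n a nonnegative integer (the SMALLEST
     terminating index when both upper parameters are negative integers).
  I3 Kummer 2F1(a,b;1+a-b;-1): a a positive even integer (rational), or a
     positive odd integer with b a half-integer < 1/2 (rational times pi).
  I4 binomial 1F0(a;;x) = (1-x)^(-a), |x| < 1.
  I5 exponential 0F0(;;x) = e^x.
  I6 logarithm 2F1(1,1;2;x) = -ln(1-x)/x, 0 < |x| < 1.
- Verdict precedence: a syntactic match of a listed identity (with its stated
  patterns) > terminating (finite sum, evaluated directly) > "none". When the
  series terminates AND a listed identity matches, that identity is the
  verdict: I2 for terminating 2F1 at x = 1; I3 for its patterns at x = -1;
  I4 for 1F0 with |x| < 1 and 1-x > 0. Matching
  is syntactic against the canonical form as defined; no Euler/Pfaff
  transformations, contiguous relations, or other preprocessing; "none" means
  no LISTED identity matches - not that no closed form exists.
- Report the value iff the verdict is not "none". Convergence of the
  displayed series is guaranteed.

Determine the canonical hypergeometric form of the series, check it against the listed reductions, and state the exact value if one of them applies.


Structural cue: from the first term \frac{7}{6}: the two k-th powers (C = 7/6) combine into one argument.
Term ratio: r(k) = -1 * (k-\frac{5}{2}) (k+5) / [(k+\frac{17}{2}) (k+1)] - rational in k. x = -1; t_0 = \frac{7}{6}; negate the roots.

The series (x = -1) is 2F1: upper {-\frac{5}{2}, 5}, lower {\frac{17}{2}}, prefactor \frac{7}{6}. Verdict: this is Kummer's theorem (I3) (x = -1; c = \frac{17}{2} equals 1+a-b for upper {-\frac{5}{2}, 5}: listed pattern). Hence: \frac{315315}{262144} \cdot \pi.


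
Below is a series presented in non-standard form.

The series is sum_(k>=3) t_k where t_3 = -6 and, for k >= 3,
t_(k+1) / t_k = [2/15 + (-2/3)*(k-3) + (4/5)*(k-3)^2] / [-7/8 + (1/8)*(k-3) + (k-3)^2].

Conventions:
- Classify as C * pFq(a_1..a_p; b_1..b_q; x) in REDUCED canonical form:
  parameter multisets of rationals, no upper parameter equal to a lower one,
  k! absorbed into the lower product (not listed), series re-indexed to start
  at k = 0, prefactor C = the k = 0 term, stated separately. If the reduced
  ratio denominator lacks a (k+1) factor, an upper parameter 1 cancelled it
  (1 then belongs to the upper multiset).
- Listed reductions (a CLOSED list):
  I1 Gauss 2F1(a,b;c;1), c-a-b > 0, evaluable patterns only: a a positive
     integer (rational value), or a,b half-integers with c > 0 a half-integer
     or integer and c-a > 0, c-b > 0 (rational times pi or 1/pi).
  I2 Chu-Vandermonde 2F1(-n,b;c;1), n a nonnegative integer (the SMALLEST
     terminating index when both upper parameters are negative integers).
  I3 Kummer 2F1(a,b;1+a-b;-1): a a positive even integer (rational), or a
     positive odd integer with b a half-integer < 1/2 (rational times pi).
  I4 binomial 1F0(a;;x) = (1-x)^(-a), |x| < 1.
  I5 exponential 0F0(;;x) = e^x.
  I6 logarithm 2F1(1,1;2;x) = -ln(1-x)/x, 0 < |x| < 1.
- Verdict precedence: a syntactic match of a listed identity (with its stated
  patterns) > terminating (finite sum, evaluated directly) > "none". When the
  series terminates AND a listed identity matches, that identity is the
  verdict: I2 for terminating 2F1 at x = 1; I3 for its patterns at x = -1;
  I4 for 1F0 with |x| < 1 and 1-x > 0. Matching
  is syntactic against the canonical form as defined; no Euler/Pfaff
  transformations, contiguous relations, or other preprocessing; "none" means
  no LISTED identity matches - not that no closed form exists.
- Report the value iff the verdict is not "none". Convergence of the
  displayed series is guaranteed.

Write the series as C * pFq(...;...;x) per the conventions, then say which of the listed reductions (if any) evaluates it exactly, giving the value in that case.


Reduced: x = 4/5, 2F1, upper = {-1/2, -1/3}, lower = {-7/8}, C = -6. Verdict: no listed reduction: x = 4/5 and upper {-1/2, -1/3} fail every I1-I6 pattern.

The tell: t_0 being -6, the expanded ratio factors over Q; prefactor -6, roots give parameters.
Step ratio: r(k) = (4/5) * (k-1/2) (k-1/3) / [(k-7/8) (k+1)] ; factor over Q: parameters, x = (4/5), and C = -6.


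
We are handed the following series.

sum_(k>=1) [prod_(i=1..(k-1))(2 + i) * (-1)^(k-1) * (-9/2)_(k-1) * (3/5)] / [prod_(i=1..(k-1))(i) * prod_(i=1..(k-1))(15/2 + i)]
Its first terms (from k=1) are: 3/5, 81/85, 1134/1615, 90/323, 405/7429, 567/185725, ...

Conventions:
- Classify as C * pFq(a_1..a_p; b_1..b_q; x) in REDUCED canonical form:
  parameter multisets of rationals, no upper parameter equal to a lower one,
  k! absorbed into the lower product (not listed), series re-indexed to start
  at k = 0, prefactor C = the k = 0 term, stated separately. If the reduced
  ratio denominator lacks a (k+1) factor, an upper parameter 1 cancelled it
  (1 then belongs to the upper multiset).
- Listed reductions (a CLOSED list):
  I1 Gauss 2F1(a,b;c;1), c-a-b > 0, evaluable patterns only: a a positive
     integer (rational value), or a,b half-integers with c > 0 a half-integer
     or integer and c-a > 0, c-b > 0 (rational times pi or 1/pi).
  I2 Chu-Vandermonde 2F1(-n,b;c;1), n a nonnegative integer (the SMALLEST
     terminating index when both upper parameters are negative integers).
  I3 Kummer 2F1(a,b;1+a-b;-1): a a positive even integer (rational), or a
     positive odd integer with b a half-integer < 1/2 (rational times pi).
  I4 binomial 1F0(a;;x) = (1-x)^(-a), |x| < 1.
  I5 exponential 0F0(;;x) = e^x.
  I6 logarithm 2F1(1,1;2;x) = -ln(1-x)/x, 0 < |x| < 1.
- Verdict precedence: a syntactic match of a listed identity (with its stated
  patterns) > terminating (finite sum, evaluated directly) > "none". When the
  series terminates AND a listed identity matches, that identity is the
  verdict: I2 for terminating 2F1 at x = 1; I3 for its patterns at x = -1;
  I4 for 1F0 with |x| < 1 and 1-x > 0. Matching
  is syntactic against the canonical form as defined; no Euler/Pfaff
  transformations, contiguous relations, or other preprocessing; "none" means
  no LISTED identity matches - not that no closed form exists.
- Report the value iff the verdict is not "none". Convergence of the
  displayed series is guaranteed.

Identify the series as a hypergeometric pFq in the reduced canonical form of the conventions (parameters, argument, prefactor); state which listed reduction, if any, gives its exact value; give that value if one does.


Prefactor 3/5, argument -1: 2F1 with upper {-9/2, 3} over lower {17/2}. Verdict: Kummer (I3) matches (x = -1; c = 17/2 equals 1+a-b for upper {-9/2, 3}: listed pattern). Its exact value is (27027/32768) * pi.

The tell: x = (-1) and the lower running product (prefactor 3/5) is a rising factorial.
Ratio: r(k) = (-1) * (k-9/2) (k+3) / [(k+17/2) (k+1)] ; factor over Q: parameters, x = (-1), and C = 3/5.


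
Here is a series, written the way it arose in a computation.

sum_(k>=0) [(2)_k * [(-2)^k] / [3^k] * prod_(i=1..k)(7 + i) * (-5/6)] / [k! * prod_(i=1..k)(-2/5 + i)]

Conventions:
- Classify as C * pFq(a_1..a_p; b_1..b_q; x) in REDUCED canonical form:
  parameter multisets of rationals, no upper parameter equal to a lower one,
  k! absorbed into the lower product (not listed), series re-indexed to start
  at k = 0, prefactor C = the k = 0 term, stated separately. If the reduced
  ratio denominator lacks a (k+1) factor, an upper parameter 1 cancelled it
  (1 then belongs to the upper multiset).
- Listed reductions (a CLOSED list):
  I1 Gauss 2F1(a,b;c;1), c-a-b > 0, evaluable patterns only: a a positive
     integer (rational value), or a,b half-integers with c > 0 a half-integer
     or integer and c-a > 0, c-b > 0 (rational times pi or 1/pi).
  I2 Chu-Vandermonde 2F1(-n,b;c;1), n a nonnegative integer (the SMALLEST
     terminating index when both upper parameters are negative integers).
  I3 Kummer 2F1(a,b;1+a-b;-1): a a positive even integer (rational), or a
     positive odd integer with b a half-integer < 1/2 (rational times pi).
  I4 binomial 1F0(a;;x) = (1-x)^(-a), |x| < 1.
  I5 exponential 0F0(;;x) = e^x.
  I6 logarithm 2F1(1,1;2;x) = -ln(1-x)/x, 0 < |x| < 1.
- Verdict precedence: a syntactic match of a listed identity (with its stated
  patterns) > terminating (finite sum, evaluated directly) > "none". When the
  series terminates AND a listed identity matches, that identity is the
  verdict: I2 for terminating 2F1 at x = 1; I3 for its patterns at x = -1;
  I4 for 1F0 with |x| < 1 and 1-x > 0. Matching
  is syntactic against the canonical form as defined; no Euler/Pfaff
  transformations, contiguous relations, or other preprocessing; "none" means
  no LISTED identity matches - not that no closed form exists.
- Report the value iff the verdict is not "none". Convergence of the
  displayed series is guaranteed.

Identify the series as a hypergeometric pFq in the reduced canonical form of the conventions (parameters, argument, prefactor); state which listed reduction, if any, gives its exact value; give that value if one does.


Classification (C = -5/6): 2F1 with upper {2, 8}, lower {3/5}, argument x = -2/3. Verdict: none - at argument -2/3 the multisets {2, 8} ; {3/5} match no listed identity.

Structural cue: t_0 being -5/6, the lower running product (C = -5/6) is a rising factorial.
Term ratio: r(k) = (-2/3) * (k+2) (k+8) / [(k+3/5) (k+1)] - rational in k. x = (-2/3); t_0 = -5/6; negate the roots.


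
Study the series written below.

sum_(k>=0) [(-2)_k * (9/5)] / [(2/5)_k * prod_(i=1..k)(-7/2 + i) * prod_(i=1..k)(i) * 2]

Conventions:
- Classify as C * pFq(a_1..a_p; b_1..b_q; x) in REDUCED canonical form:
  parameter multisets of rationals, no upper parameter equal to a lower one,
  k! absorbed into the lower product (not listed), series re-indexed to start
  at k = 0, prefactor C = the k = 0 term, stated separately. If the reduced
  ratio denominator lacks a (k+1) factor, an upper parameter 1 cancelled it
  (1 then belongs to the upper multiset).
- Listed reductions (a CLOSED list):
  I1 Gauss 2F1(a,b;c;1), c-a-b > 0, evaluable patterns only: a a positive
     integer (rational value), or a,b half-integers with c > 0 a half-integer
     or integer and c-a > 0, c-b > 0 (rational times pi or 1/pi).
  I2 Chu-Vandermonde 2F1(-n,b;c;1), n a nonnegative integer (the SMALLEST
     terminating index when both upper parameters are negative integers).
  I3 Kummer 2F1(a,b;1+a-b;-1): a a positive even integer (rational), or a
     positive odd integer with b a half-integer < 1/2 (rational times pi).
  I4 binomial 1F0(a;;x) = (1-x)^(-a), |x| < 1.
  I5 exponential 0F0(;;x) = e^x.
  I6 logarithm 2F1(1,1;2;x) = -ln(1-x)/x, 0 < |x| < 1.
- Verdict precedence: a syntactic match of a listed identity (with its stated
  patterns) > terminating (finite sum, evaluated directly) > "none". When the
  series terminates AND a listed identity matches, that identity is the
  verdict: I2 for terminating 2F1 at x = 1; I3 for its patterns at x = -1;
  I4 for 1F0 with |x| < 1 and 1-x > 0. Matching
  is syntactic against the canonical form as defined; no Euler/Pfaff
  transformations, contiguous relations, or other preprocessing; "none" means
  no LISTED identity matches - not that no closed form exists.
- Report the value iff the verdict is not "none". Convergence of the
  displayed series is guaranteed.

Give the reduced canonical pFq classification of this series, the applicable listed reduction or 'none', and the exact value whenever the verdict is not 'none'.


Classification (C = 9/10): 1F2 with upper {-2}, lower {-5/2, 2/5}, argument x = 1. Verdict: terminating (-2 upstairs). 3 nonzero terms in all; added directly. Sum: 219/70.

The tell: t_0 = 9/10 here, and the product of the first k integers (C = 9/10, x = 1) is k!.
Step ratio: r(k) = 1 * (k-2) / [(k-5/2) (k+2/5) (k+1)] - rational in k. x = 1; t_0 = 9/10; negate the roots.


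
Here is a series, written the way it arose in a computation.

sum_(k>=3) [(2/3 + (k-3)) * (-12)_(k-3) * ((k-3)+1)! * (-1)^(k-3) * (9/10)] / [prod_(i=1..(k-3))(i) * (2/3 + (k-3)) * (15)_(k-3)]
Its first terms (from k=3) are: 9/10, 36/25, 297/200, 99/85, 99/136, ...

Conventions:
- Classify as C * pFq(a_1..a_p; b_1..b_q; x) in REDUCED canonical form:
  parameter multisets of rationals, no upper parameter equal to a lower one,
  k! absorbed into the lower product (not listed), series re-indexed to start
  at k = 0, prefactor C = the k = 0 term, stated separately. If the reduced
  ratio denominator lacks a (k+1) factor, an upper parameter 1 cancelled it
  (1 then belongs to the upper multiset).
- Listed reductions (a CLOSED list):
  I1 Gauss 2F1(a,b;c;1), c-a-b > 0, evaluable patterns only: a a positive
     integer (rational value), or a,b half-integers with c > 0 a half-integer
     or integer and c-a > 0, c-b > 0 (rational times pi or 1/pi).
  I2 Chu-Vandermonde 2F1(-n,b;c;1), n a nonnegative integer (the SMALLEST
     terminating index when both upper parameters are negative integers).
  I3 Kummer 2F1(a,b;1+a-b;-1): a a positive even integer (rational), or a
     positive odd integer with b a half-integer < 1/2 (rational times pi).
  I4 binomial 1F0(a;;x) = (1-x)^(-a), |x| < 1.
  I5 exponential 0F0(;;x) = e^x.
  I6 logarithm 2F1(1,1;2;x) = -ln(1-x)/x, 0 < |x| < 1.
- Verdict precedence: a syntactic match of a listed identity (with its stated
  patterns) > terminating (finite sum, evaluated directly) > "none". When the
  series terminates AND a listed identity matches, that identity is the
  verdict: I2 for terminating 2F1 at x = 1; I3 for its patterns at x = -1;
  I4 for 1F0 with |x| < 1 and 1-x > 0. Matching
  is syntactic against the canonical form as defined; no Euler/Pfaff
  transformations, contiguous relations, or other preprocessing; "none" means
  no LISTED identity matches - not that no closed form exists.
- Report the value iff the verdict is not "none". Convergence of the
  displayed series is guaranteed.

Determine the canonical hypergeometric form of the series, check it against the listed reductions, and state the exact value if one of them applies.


x = -1 here; the reduced form reads 2F1, upper {-12, 2}, lower {15}, C = 9/10. Verdict: this is the Kummer evaluation I3 (x = -1; c = 15 equals 1+a-b for upper {-12, 2}: listed pattern). Hence: 63/10.

First insight: x = (-1) and the product of the first k integers (prefactor 9/10) is k!.
Step ratio: r(k) = (-1) * (k-12) (k+2) / [(k+15) (k+1)] ; factor over Q: parameters, x = (-1), and C = 9/10.
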